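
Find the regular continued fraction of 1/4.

Run the Euclidean algorithm on 1 and 4; the successive quotients are the partial quotients a_0, a_1, ... (each step inverts the fractional part left over by the previous one):
  1 = 0*4 + 1, so a_0 = 0.
  4 = 4*1 + 0, so a_1 = 4.
The remainder reaches 0 after 2 divisions, so the expansion has 2 partial quotients, read off in order.

[0; 4]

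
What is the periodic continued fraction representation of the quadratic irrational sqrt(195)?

Write x_i = (sqrt(195) + m_i)/d_i with (m_0, d_0) = (0, 1). a_0 = floor(sqrt(195)) = 13, since 13^2 = 169 <= 195 < 196 = 14^2.
Iterate m_{i+1} = d_i*a_i - m_i, d_{i+1} = (195 - m_{i+1}^2)/d_i, a_{i+1} = floor((a_0 + m_{i+1})/d_{i+1}):
  m_1 = 1*13 - 0 = 13, d_1 = (195 - 13^2)/1 = 26/1 = 26, a_1 = floor((13 + 13)/26) = 1.
  m_2 = 26*1 - 13 = 13, d_2 = (195 - 13^2)/26 = 26/26 = 1, a_2 = floor((13 + 13)/1) = 26.
  m_3 = 1*26 - 13 = 13, d_3 = (195 - 13^2)/1 = 26/1 = 26: (m_3, d_3) = (m_1, d_1) = (13, 26), so from here the quotients repeat a_1, a_2; the period length is 2.
Hence the expansion of sqrt(195) is a_0 = 13 followed by the repeating block 1, 26 (period 2).

[13; (1, 26)]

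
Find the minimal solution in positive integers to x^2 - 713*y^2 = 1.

First expand sqrt(713) as a continued fraction. With x_i = (sqrt(713) + m_i)/d_i and (m_0, d_0) = (0, 1): a_0 = floor(sqrt(713)) = 26, since 26^2 = 676 <= 713 < 729 = 27^2.
Iterate m_{i+1} = d_i*a_i - m_i, d_{i+1} = (713 - m_{i+1}^2)/d_i, a_{i+1} = floor((a_0 + m_{i+1})/d_{i+1}):
  m_1 = 1*26 - 0 = 26, d_1 = (713 - 26^2)/1 = 37/1 = 37, a_1 = floor((26 + 26)/37) = 1.
  m_2 = 37*1 - 26 = 11, d_2 = (713 - 11^2)/37 = 592/37 = 16, a_2 = floor((26 + 11)/16) = 2.
  m_3 = 16*2 - 11 = 21, d_3 = (713 - 21^2)/16 = 272/16 = 17, a_3 = floor((26 + 21)/17) = 2.
  m_4 = 17*2 - 21 = 13, d_4 = (713 - 13^2)/17 = 544/17 = 32, a_4 = floor((26 + 13)/32) = 1.
  m_5 = 32*1 - 13 = 19, d_5 = (713 - 19^2)/32 = 352/32 = 11, a_5 = floor((26 + 19)/11) = 4.
  m_6 = 11*4 - 19 = 25, d_6 = (713 - 25^2)/11 = 88/11 = 8, a_6 = floor((26 + 25)/8) = 6.
  m_7 = 8*6 - 25 = 23, d_7 = (713 - 23^2)/8 = 184/8 = 23, a_7 = floor((26 + 23)/23) = 2.
  m_8 = 23*2 - 23 = 23, d_8 = (713 - 23^2)/23 = 184/23 = 8, a_8 = floor((26 + 23)/8) = 6.
  m_9 = 8*6 - 23 = 25, d_9 = (713 - 25^2)/8 = 88/8 = 11, a_9 = floor((26 + 25)/11) = 4.
  m_10 = 11*4 - 25 = 19, d_10 = (713 - 19^2)/11 = 352/11 = 32, a_10 = floor((26 + 19)/32) = 1.
  m_11 = 32*1 - 19 = 13, d_11 = (713 - 13^2)/32 = 544/32 = 17, a_11 = floor((26 + 13)/17) = 2.
  m_12 = 17*2 - 13 = 21, d_12 = (713 - 21^2)/17 = 272/17 = 16, a_12 = floor((26 + 21)/16) = 2.
  m_13 = 16*2 - 21 = 11, d_13 = (713 - 11^2)/16 = 592/16 = 37, a_13 = floor((26 + 11)/37) = 1.
  m_14 = 37*1 - 11 = 26, d_14 = (713 - 26^2)/37 = 37/37 = 1, a_14 = floor((26 + 26)/1) = 52.
  m_15 = 1*52 - 26 = 26, d_15 = (713 - 26^2)/1 = 37/1 = 37: (m_15, d_15) = (m_1, d_1) = (26, 37), so from here the quotients repeat a_1, ..., a_14; the period length is 14.
So sqrt(713) = [26; (1, 2, 2, 1, 4, 6, 2, 6, 4, 1, 2, 2, 1, 52)] with period length k = 14.
k is even, so the fundamental solution of x^2 - 713y^2 = 1 is (p_{k-1}, q_{k-1}) = (p_13, q_13); compute convergents through index 13.
Convergents (p_i = a_i*p_{i-1} + p_{i-2}, q_i = a_i*q_{i-1} + q_{i-2} with p_{-2}=0, p_{-1}=1, q_{-2}=1, q_{-1}=0):
  i=0: a_0=26, p_0 = 26*1 + 0 = 26, q_0 = 26*0 + 1 = 1.
  i=1: a_1=1, p_1 = 1*26 + 1 = 27, q_1 = 1*1 + 0 = 1.
  i=2: a_2=2, p_2 = 2*27 + 26 = 80, q_2 = 2*1 + 1 = 3.
  i=3: a_3=2, p_3 = 2*80 + 27 = 187, q_3 = 2*3 + 1 = 7.
  i=4: a_4=1, p_4 = 1*187 + 80 = 267, q_4 = 1*7 + 3 = 10.
  i=5: a_5=4, p_5 = 4*267 + 187 = 1255, q_5 = 4*10 + 7 = 47.
  i=6: a_6=6, p_6 = 6*1255 + 267 = 7797, q_6 = 6*47 + 10 = 292.
  i=7: a_7=2, p_7 = 2*7797 + 1255 = 16849, q_7 = 2*292 + 47 = 631.
  i=8: a_8=6, p_8 = 6*16849 + 7797 = 108891, q_8 = 6*631 + 292 = 4078.
  i=9: a_9=4, p_9 = 4*108891 + 16849 = 452413, q_9 = 4*4078 + 631 = 16943.
  i=10: a_10=1, p_10 = 1*452413 + 108891 = 561304, q_10 = 1*16943 + 4078 = 21021.
  i=11: a_11=2, p_11 = 2*561304 + 452413 = 1575021, q_11 = 2*21021 + 16943 = 58985.
  i=12: a_12=2, p_12 = 2*1575021 + 561304 = 3711346, q_12 = 2*58985 + 21021 = 138991.
  i=13: a_13=1, p_13 = 1*3711346 + 1575021 = 5286367, q_13 = 1*138991 + 58985 = 197976.
Check: 5286367^2 - 713*197976^2 = 27945676058689 - 27945676058688 = 1, so (x, y) = (5286367, 197976) solves the equation, and by the theorem it is the least positive solution.

(x, y) = (5286367, 197976)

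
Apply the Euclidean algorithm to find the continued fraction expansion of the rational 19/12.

Run the Euclidean algorithm on 19 and 12; the successive quotients are the partial quotients a_0, a_1, ... (each step inverts the fractional part left over by the previous one):
  19 = 1*12 + 7, so a_0 = 1.
  12 = 1*7 + 5, so a_1 = 1.
  7 = 1*5 + 2, so a_2 = 1.
  5 = 2*2 + 1, so a_3 = 2.
  2 = 2*1 + 0, so a_4 = 2.
The remainder reaches 0 after 5 divisions, so the expansion has 5 partial quotients, read off in order.

[1; 1, 1, 2, 2]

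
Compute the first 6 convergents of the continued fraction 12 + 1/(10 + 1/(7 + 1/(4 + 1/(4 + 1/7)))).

Using the convergent recurrence p_i = a_i*p_{i-1} + p_{i-2}, q_i = a_i*q_{i-1} + q_{i-2} with p_{-2}=0, p_{-1}=1, q_{-2}=1, q_{-1}=0:
  i=0: a_0=12, p_0 = 12*1 + 0 = 12, q_0 = 12*0 + 1 = 1.
  i=1: a_1=10, p_1 = 10*12 + 1 = 121, q_1 = 10*1 + 0 = 10.
  i=2: a_2=7, p_2 = 7*121 + 12 = 859, q_2 = 7*10 + 1 = 71.
  i=3: a_3=4, p_3 = 4*859 + 121 = 3557, q_3 = 4*71 + 10 = 294.
  i=4: a_4=4, p_4 = 4*3557 + 859 = 15087, q_4 = 4*294 + 71 = 1247.
  i=5: a_5=7, p_5 = 7*15087 + 3557 = 109166, q_5 = 7*1247 + 294 = 9023.

12/1, 121/10, 859/71, 3557/294, 15087/1247, 109166/9023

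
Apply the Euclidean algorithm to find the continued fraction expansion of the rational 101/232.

[0; 2, 3, 2, 1, 2, 1, 2]

Run the Euclidean algorithm on 101 and 232; the successive quotients are the partial quotients a_0, a_1, ... (each step inverts the fractional part left over by the previous one):
  101 = 0*232 + 101, so a_0 = 0.
  232 = 2*101 + 30, so a_1 = 2.
  101 = 3*30 + 11, so a_2 = 3.
  30 = 2*11 + 8, so a_3 = 2.
  11 = 1*8 + 3, so a_4 = 1.
  8 = 2*3 + 2, so a_5 = 2.
  3 = 1*2 + 1, so a_6 = 1.
  2 = 2*1 + 0, so a_7 = 2.
The remainder reaches 0 after 8 divisions, so the expansion has 8 partial quotients, read off in order.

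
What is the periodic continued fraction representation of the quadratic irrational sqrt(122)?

Write x_i = (sqrt(122) + m_i)/d_i with (m_0, d_0) = (0, 1). a_0 = floor(sqrt(122)) = 11, since 11^2 = 121 <= 122 < 144 = 12^2.
Iterate m_{i+1} = d_i*a_i - m_i, d_{i+1} = (122 - m_{i+1}^2)/d_i, a_{i+1} = floor((a_0 + m_{i+1})/d_{i+1}):
  m_1 = 1*11 - 0 = 11, d_1 = (122 - 11^2)/1 = 1/1 = 1, a_1 = floor((11 + 11)/1) = 22.
  m_2 = 1*22 - 11 = 11, d_2 = (122 - 11^2)/1 = 1/1 = 1: (m_2, d_2) = (m_1, d_1) = (11, 1), so from here the quotient a_1 repeats; the period length is 1.
Hence the expansion of sqrt(122) is a_0 = 11 followed by the repeating block 22 (period 1).

[11; (22)]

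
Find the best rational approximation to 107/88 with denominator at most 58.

62/51

Expand x = 107/88 as a continued fraction with the Euclidean algorithm:
  107 = 1*88 + 19, so a_0 = 1.
  88 = 4*19 + 12, so a_1 = 4.
  19 = 1*12 + 7, so a_2 = 1.
  12 = 1*7 + 5, so a_3 = 1.
  7 = 1*5 + 2, so a_4 = 1.
  5 = 2*2 + 1, so a_5 = 2.
  2 = 2*1 + 0, so a_6 = 2.
so x = [1; 4, 1, 1, 1, 2, 2].
Convergents (p_i = a_i*p_{i-1} + p_{i-2}, q_i = a_i*q_{i-1} + q_{i-2} with p_{-2}=0, p_{-1}=1, q_{-2}=1, q_{-1}=0), until the denominator exceeds 58:
  i=0: a_0=1, p_0 = 1*1 + 0 = 1, q_0 = 1*0 + 1 = 1.
  i=1: a_1=4, p_1 = 4*1 + 1 = 5, q_1 = 4*1 + 0 = 4.
  i=2: a_2=1, p_2 = 1*5 + 1 = 6, q_2 = 1*4 + 1 = 5.
  i=3: a_3=1, p_3 = 1*6 + 5 = 11, q_3 = 1*5 + 4 = 9.
  i=4: a_4=1, p_4 = 1*11 + 6 = 17, q_4 = 1*9 + 5 = 14.
  i=5: a_5=2, p_5 = 2*17 + 11 = 45, q_5 = 2*14 + 9 = 37.
  i=6: a_6=2, p_6 = 2*45 + 17 = 107, q_6 = 2*37 + 14 = 88.
q_6 = 88 > 58, so the last convergent with denominator <= 58 is p_5/q_5 = 45/37.
The closest fraction with denominator <= 58 is either p_5/q_5 or the intermediate fraction (k*p_5 + p_4)/(k*q_5 + q_4) with the largest k >= 1 whose denominator stays <= 58; these approach x as k grows, and every other convergent or intermediate fraction in range is farther away.
Largest k: floor((58 - q_4)/q_5) = floor((58 - 14)/37) = 1.
That gives (1*45 + 17)/(1*37 + 14) = 62/51.
Compare the errors: |x - 45/37| = |107*37 - 45*88|/(88*37) = 1/3256, and |x - 62/51| = |107*51 - 62*88|/(88*51) = 1/4488.
Cross-multiplying, 1*3256 = 3256 < 4488 = 1*4488, so 1/4488 is smaller: the intermediate fraction 62/51 is closer to x than 45/37.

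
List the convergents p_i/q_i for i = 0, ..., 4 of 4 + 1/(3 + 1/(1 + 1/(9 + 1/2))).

4/1, 13/3, 17/4, 166/39, 349/82

Using the convergent recurrence p_i = a_i*p_{i-1} + p_{i-2}, q_i = a_i*q_{i-1} + q_{i-2} with p_{-2}=0, p_{-1}=1, q_{-2}=1, q_{-1}=0:
  i=0: a_0=4, p_0 = 4*1 + 0 = 4, q_0 = 4*0 + 1 = 1.
  i=1: a_1=3, p_1 = 3*4 + 1 = 13, q_1 = 3*1 + 0 = 3.
  i=2: a_2=1, p_2 = 1*13 + 4 = 17, q_2 = 1*3 + 1 = 4.
  i=3: a_3=9, p_3 = 9*17 + 13 = 166, q_3 = 9*4 + 3 = 39.
  i=4: a_4=2, p_4 = 2*166 + 17 = 349, q_4 = 2*39 + 4 = 82.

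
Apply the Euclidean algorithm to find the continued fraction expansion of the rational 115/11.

Run the Euclidean algorithm on 115 and 11; the successive quotients are the partial quotients a_0, a_1, ... (each step inverts the fractional part left over by the previous one):
  115 = 10*11 + 5, so a_0 = 10.
  11 = 2*5 + 1, so a_1 = 2.
  5 = 5*1 + 0, so a_2 = 5.
The remainder reaches 0 after 3 divisions, so the expansion has 3 partial quotients, read off in order.

[10; 2, 5]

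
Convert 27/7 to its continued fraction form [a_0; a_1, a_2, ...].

[3; 1, 6]

Run the Euclidean algorithm on 27 and 7; the successive quotients are the partial quotients a_0, a_1, ... (each step inverts the fractional part left over by the previous one):
  27 = 3*7 + 6, so a_0 = 3.
  7 = 1*6 + 1, so a_1 = 1.
  6 = 6*1 + 0, so a_2 = 6.
The remainder reaches 0 after 3 divisions, so the expansion has 3 partial quotients, read off in order.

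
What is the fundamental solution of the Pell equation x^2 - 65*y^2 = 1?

First expand sqrt(65) as a continued fraction. With x_i = (sqrt(65) + m_i)/d_i and (m_0, d_0) = (0, 1): a_0 = floor(sqrt(65)) = 8, since 8^2 = 64 <= 65 < 81 = 9^2.
Iterate m_{i+1} = d_i*a_i - m_i, d_{i+1} = (65 - m_{i+1}^2)/d_i, a_{i+1} = floor((a_0 + m_{i+1})/d_{i+1}):
  m_1 = 1*8 - 0 = 8, d_1 = (65 - 8^2)/1 = 1/1 = 1, a_1 = floor((8 + 8)/1) = 16.
  m_2 = 1*16 - 8 = 8, d_2 = (65 - 8^2)/1 = 1/1 = 1: (m_2, d_2) = (m_1, d_1) = (8, 1), so from here the quotient a_1 repeats; the period length is 1.
So sqrt(65) = [8; (16)] with period length k = 1.
k is odd, so (p_{k-1}, q_{k-1}) only solves x^2 - 65y^2 = -1 and the fundamental solution of x^2 - 65y^2 = 1 is (p_{2k-1}, q_{2k-1}) = (p_1, q_1); compute convergents through index 1, running through the period twice.
Convergents (p_i = a_i*p_{i-1} + p_{i-2}, q_i = a_i*q_{i-1} + q_{i-2} with p_{-2}=0, p_{-1}=1, q_{-2}=1, q_{-1}=0):
  i=0: a_0=8, p_0 = 8*1 + 0 = 8, q_0 = 8*0 + 1 = 1.
  i=1: a_1=16, p_1 = 16*8 + 1 = 129, q_1 = 16*1 + 0 = 16.
Indeed p_0^2 - 65*q_0^2 = 64 - 65 = -1, not +1.
Check: 129^2 - 65*16^2 = 16641 - 16640 = 1, so (x, y) = (129, 16) solves the equation, and by the theorem it is the least positive solution.

(x, y) = (129, 16)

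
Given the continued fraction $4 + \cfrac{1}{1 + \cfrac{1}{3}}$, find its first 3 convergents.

4/1, 5/1, 19/4

Using the convergent recurrence p_i = a_i*p_{i-1} + p_{i-2}, q_i = a_i*q_{i-1} + q_{i-2} with p_{-2}=0, p_{-1}=1, q_{-2}=1, q_{-1}=0:
  i=0: a_0=4, p_0 = 4*1 + 0 = 4, q_0 = 4*0 + 1 = 1.
  i=1: a_1=1, p_1 = 1*4 + 1 = 5, q_1 = 1*1 + 0 = 1.
  i=2: a_2=3, p_2 = 3*5 + 4 = 19, q_2 = 3*1 + 1 = 4.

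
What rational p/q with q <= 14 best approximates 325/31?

Expand x = 325/31 as a continued fraction with the Euclidean algorithm:
  325 = 10*31 + 15, so a_0 = 10.
  31 = 2*15 + 1, so a_1 = 2.
  15 = 15*1 + 0, so a_2 = 15.
so x = [10; 2, 15].
Convergents (p_i = a_i*p_{i-1} + p_{i-2}, q_i = a_i*q_{i-1} + q_{i-2} with p_{-2}=0, p_{-1}=1, q_{-2}=1, q_{-1}=0), until the denominator exceeds 14:
  i=0: a_0=10, p_0 = 10*1 + 0 = 10, q_0 = 10*0 + 1 = 1.
  i=1: a_1=2, p_1 = 2*10 + 1 = 21, q_1 = 2*1 + 0 = 2.
  i=2: a_2=15, p_2 = 15*21 + 10 = 325, q_2 = 15*2 + 1 = 31.
q_2 = 31 > 14, so the last convergent with denominator <= 14 is p_1/q_1 = 21/2.
The closest fraction with denominator <= 14 is either p_1/q_1 or the intermediate fraction (k*p_1 + p_0)/(k*q_1 + q_0) with the largest k >= 1 whose denominator stays <= 14; these approach x as k grows, and every other convergent or intermediate fraction in range is farther away.
Largest k: floor((14 - q_0)/q_1) = floor((14 - 1)/2) = 6.
That gives (6*21 + 10)/(6*2 + 1) = 136/13.
Compare the errors: |x - 21/2| = |325*2 - 21*31|/(31*2) = 1/62, and |x - 136/13| = |325*13 - 136*31|/(31*13) = 9/403.
Cross-multiplying, 1*403 = 403 < 558 = 9*62, so 1/62 is smaller: the convergent 21/2 is closer to x than 136/13.

21/2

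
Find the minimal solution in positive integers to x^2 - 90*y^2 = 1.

(x, y) = (19, 2)

First expand sqrt(90) as a continued fraction. With x_i = (sqrt(90) + m_i)/d_i and (m_0, d_0) = (0, 1): a_0 = floor(sqrt(90)) = 9, since 9^2 = 81 <= 90 < 100 = 10^2.
Iterate m_{i+1} = d_i*a_i - m_i, d_{i+1} = (90 - m_{i+1}^2)/d_i, a_{i+1} = floor((a_0 + m_{i+1})/d_{i+1}):
  m_1 = 1*9 - 0 = 9, d_1 = (90 - 9^2)/1 = 9/1 = 9, a_1 = floor((9 + 9)/9) = 2.
  m_2 = 9*2 - 9 = 9, d_2 = (90 - 9^2)/9 = 9/9 = 1, a_2 = floor((9 + 9)/1) = 18.
  m_3 = 1*18 - 9 = 9, d_3 = (90 - 9^2)/1 = 9/1 = 9: (m_3, d_3) = (m_1, d_1) = (9, 9), so from here the quotients repeat a_1, a_2; the period length is 2.
So sqrt(90) = [9; (2, 18)] with period length k = 2.
k is even, so the fundamental solution of x^2 - 90y^2 = 1 is (p_{k-1}, q_{k-1}) = (p_1, q_1); compute convergents through index 1.
Convergents (p_i = a_i*p_{i-1} + p_{i-2}, q_i = a_i*q_{i-1} + q_{i-2} with p_{-2}=0, p_{-1}=1, q_{-2}=1, q_{-1}=0):
  i=0: a_0=9, p_0 = 9*1 + 0 = 9, q_0 = 9*0 + 1 = 1.
  i=1: a_1=2, p_1 = 2*9 + 1 = 19, q_1 = 2*1 + 0 = 2.
Check: 19^2 - 90*2^2 = 361 - 360 = 1, so (x, y) = (19, 2) solves the equation, and by the theorem it is the least positive solution.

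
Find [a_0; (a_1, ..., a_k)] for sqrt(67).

Write x_i = (sqrt(67) + m_i)/d_i with (m_0, d_0) = (0, 1). a_0 = floor(sqrt(67)) = 8, since 8^2 = 64 <= 67 < 81 = 9^2.
Iterate m_{i+1} = d_i*a_i - m_i, d_{i+1} = (67 - m_{i+1}^2)/d_i, a_{i+1} = floor((a_0 + m_{i+1})/d_{i+1}):
  m_1 = 1*8 - 0 = 8, d_1 = (67 - 8^2)/1 = 3/1 = 3, a_1 = floor((8 + 8)/3) = 5.
  m_2 = 3*5 - 8 = 7, d_2 = (67 - 7^2)/3 = 18/3 = 6, a_2 = floor((8 + 7)/6) = 2.
  m_3 = 6*2 - 7 = 5, d_3 = (67 - 5^2)/6 = 42/6 = 7, a_3 = floor((8 + 5)/7) = 1.
  m_4 = 7*1 - 5 = 2, d_4 = (67 - 2^2)/7 = 63/7 = 9, a_4 = floor((8 + 2)/9) = 1.
  m_5 = 9*1 - 2 = 7, d_5 = (67 - 7^2)/9 = 18/9 = 2, a_5 = floor((8 + 7)/2) = 7.
  m_6 = 2*7 - 7 = 7, d_6 = (67 - 7^2)/2 = 18/2 = 9, a_6 = floor((8 + 7)/9) = 1.
  m_7 = 9*1 - 7 = 2, d_7 = (67 - 2^2)/9 = 63/9 = 7, a_7 = floor((8 + 2)/7) = 1.
  m_8 = 7*1 - 2 = 5, d_8 = (67 - 5^2)/7 = 42/7 = 6, a_8 = floor((8 + 5)/6) = 2.
  m_9 = 6*2 - 5 = 7, d_9 = (67 - 7^2)/6 = 18/6 = 3, a_9 = floor((8 + 7)/3) = 5.
  m_10 = 3*5 - 7 = 8, d_10 = (67 - 8^2)/3 = 3/3 = 1, a_10 = floor((8 + 8)/1) = 16.
  m_11 = 1*16 - 8 = 8, d_11 = (67 - 8^2)/1 = 3/1 = 3: (m_11, d_11) = (m_1, d_1) = (8, 3), so from here the quotients repeat a_1, ..., a_10; the period length is 10.
Hence the expansion of sqrt(67) is a_0 = 8 followed by the repeating block 5, 2, 1, 1, 7, 1, 1, 2, 5, 16 (period 10).

[8; (5, 2, 1, 1, 7, 1, 1, 2, 5, 16)]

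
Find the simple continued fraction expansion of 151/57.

[2; 1, 1, 1, 5, 1, 2]

Run the Euclidean algorithm on 151 and 57; the successive quotients are the partial quotients a_0, a_1, ... (each step inverts the fractional part left over by the previous one):
  151 = 2*57 + 37, so a_0 = 2.
  57 = 1*37 + 20, so a_1 = 1.
  37 = 1*20 + 17, so a_2 = 1.
  20 = 1*17 + 3, so a_3 = 1.
  17 = 5*3 + 2, so a_4 = 5.
  3 = 1*2 + 1, so a_5 = 1.
  2 = 2*1 + 0, so a_6 = 2.
The remainder reaches 0 after 7 divisions, so the expansion has 7 partial quotients, read off in order.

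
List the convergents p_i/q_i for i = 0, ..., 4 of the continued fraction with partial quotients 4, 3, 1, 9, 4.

Using the convergent recurrence p_i = a_i*p_{i-1} + p_{i-2}, q_i = a_i*q_{i-1} + q_{i-2} with p_{-2}=0, p_{-1}=1, q_{-2}=1, q_{-1}=0:
  i=0: a_0=4, p_0 = 4*1 + 0 = 4, q_0 = 4*0 + 1 = 1.
  i=1: a_1=3, p_1 = 3*4 + 1 = 13, q_1 = 3*1 + 0 = 3.
  i=2: a_2=1, p_2 = 1*13 + 4 = 17, q_2 = 1*3 + 1 = 4.
  i=3: a_3=9, p_3 = 9*17 + 13 = 166, q_3 = 9*4 + 3 = 39.
  i=4: a_4=4, p_4 = 4*166 + 17 = 681, q_4 = 4*39 + 4 = 160.

4/1, 13/3, 17/4, 166/39, 681/160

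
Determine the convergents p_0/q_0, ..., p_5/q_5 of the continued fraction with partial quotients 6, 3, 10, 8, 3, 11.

6/1, 19/3, 196/31, 1587/251, 4957/784, 56114/8875

Using the convergent recurrence p_i = a_i*p_{i-1} + p_{i-2}, q_i = a_i*q_{i-1} + q_{i-2} with p_{-2}=0, p_{-1}=1, q_{-2}=1, q_{-1}=0:
  i=0: a_0=6, p_0 = 6*1 + 0 = 6, q_0 = 6*0 + 1 = 1.
  i=1: a_1=3, p_1 = 3*6 + 1 = 19, q_1 = 3*1 + 0 = 3.
  i=2: a_2=10, p_2 = 10*19 + 6 = 196, q_2 = 10*3 + 1 = 31.
  i=3: a_3=8, p_3 = 8*196 + 19 = 1587, q_3 = 8*31 + 3 = 251.
  i=4: a_4=3, p_4 = 3*1587 + 196 = 4957, q_4 = 3*251 + 31 = 784.
  i=5: a_5=11, p_5 = 11*4957 + 1587 = 56114, q_5 = 11*784 + 251 = 8875.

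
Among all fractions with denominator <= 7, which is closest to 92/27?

17/5

Expand x = 92/27 as a continued fraction with the Euclidean algorithm:
  92 = 3*27 + 11, so a_0 = 3.
  27 = 2*11 + 5, so a_1 = 2.
  11 = 2*5 + 1, so a_2 = 2.
  5 = 5*1 + 0, so a_3 = 5.
so x = [3; 2, 2, 5].
Convergents (p_i = a_i*p_{i-1} + p_{i-2}, q_i = a_i*q_{i-1} + q_{i-2} with p_{-2}=0, p_{-1}=1, q_{-2}=1, q_{-1}=0), until the denominator exceeds 7:
  i=0: a_0=3, p_0 = 3*1 + 0 = 3, q_0 = 3*0 + 1 = 1.
  i=1: a_1=2, p_1 = 2*3 + 1 = 7, q_1 = 2*1 + 0 = 2.
  i=2: a_2=2, p_2 = 2*7 + 3 = 17, q_2 = 2*2 + 1 = 5.
  i=3: a_3=5, p_3 = 5*17 + 7 = 92, q_3 = 5*5 + 2 = 27.
q_3 = 27 > 7, so the last convergent with denominator <= 7 is p_2/q_2 = 17/5.
The closest fraction with denominator <= 7 is either p_2/q_2 or the intermediate fraction (k*p_2 + p_1)/(k*q_2 + q_1) with the largest k >= 1 whose denominator stays <= 7; these approach x as k grows, and every other convergent or intermediate fraction in range is farther away.
Largest k: floor((7 - q_1)/q_2) = floor((7 - 2)/5) = 1.
That gives (1*17 + 7)/(1*5 + 2) = 24/7.
Compare the errors: |x - 17/5| = |92*5 - 17*27|/(27*5) = 1/135, and |x - 24/7| = |92*7 - 24*27|/(27*7) = 4/189.
Cross-multiplying, 1*189 = 189 < 540 = 4*135, so 1/135 is smaller: the convergent 17/5 is closer to x than 24/7.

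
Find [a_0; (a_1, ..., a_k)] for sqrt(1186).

[34; (2, 3, 1, 1, 4, 34, 4, 1, 1, 3, 2, 68)]

Write x_i = (sqrt(1186) + m_i)/d_i with (m_0, d_0) = (0, 1). a_0 = floor(sqrt(1186)) = 34, since 34^2 = 1156 <= 1186 < 1225 = 35^2.
Iterate m_{i+1} = d_i*a_i - m_i, d_{i+1} = (1186 - m_{i+1}^2)/d_i, a_{i+1} = floor((a_0 + m_{i+1})/d_{i+1}):
  m_1 = 1*34 - 0 = 34, d_1 = (1186 - 34^2)/1 = 30/1 = 30, a_1 = floor((34 + 34)/30) = 2.
  m_2 = 30*2 - 34 = 26, d_2 = (1186 - 26^2)/30 = 510/30 = 17, a_2 = floor((34 + 26)/17) = 3.
  m_3 = 17*3 - 26 = 25, d_3 = (1186 - 25^2)/17 = 561/17 = 33, a_3 = floor((34 + 25)/33) = 1.
  m_4 = 33*1 - 25 = 8, d_4 = (1186 - 8^2)/33 = 1122/33 = 34, a_4 = floor((34 + 8)/34) = 1.
  m_5 = 34*1 - 8 = 26, d_5 = (1186 - 26^2)/34 = 510/34 = 15, a_5 = floor((34 + 26)/15) = 4.
  m_6 = 15*4 - 26 = 34, d_6 = (1186 - 34^2)/15 = 30/15 = 2, a_6 = floor((34 + 34)/2) = 34.
  m_7 = 2*34 - 34 = 34, d_7 = (1186 - 34^2)/2 = 30/2 = 15, a_7 = floor((34 + 34)/15) = 4.
  m_8 = 15*4 - 34 = 26, d_8 = (1186 - 26^2)/15 = 510/15 = 34, a_8 = floor((34 + 26)/34) = 1.
  m_9 = 34*1 - 26 = 8, d_9 = (1186 - 8^2)/34 = 1122/34 = 33, a_9 = floor((34 + 8)/33) = 1.
  m_10 = 33*1 - 8 = 25, d_10 = (1186 - 25^2)/33 = 561/33 = 17, a_10 = floor((34 + 25)/17) = 3.
  m_11 = 17*3 - 25 = 26, d_11 = (1186 - 26^2)/17 = 510/17 = 30, a_11 = floor((34 + 26)/30) = 2.
  m_12 = 30*2 - 26 = 34, d_12 = (1186 - 34^2)/30 = 30/30 = 1, a_12 = floor((34 + 34)/1) = 68.
  m_13 = 1*68 - 34 = 34, d_13 = (1186 - 34^2)/1 = 30/1 = 30: (m_13, d_13) = (m_1, d_1) = (34, 30), so from here the quotients repeat a_1, ..., a_12; the period length is 12.
Hence the expansion of sqrt(1186) is a_0 = 34 followed by the repeating block 2, 3, 1, 1, 4, 34, 4, 1, 1, 3, 2, 68 (period 12).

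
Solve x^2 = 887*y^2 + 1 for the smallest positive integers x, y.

(x, y) = (469224, 15755)

First expand sqrt(887) as a continued fraction. With x_i = (sqrt(887) + m_i)/d_i and (m_0, d_0) = (0, 1): a_0 = floor(sqrt(887)) = 29, since 29^2 = 841 <= 887 < 900 = 30^2.
Iterate m_{i+1} = d_i*a_i - m_i, d_{i+1} = (887 - m_{i+1}^2)/d_i, a_{i+1} = floor((a_0 + m_{i+1})/d_{i+1}):
  m_1 = 1*29 - 0 = 29, d_1 = (887 - 29^2)/1 = 46/1 = 46, a_1 = floor((29 + 29)/46) = 1.
  m_2 = 46*1 - 29 = 17, d_2 = (887 - 17^2)/46 = 598/46 = 13, a_2 = floor((29 + 17)/13) = 3.
  m_3 = 13*3 - 17 = 22, d_3 = (887 - 22^2)/13 = 403/13 = 31, a_3 = floor((29 + 22)/31) = 1.
  m_4 = 31*1 - 22 = 9, d_4 = (887 - 9^2)/31 = 806/31 = 26, a_4 = floor((29 + 9)/26) = 1.
  m_5 = 26*1 - 9 = 17, d_5 = (887 - 17^2)/26 = 598/26 = 23, a_5 = floor((29 + 17)/23) = 2.
  m_6 = 23*2 - 17 = 29, d_6 = (887 - 29^2)/23 = 46/23 = 2, a_6 = floor((29 + 29)/2) = 29.
  m_7 = 2*29 - 29 = 29, d_7 = (887 - 29^2)/2 = 46/2 = 23, a_7 = floor((29 + 29)/23) = 2.
  m_8 = 23*2 - 29 = 17, d_8 = (887 - 17^2)/23 = 598/23 = 26, a_8 = floor((29 + 17)/26) = 1.
  m_9 = 26*1 - 17 = 9, d_9 = (887 - 9^2)/26 = 806/26 = 31, a_9 = floor((29 + 9)/31) = 1.
  m_10 = 31*1 - 9 = 22, d_10 = (887 - 22^2)/31 = 403/31 = 13, a_10 = floor((29 + 22)/13) = 3.
  m_11 = 13*3 - 22 = 17, d_11 = (887 - 17^2)/13 = 598/13 = 46, a_11 = floor((29 + 17)/46) = 1.
  m_12 = 46*1 - 17 = 29, d_12 = (887 - 29^2)/46 = 46/46 = 1, a_12 = floor((29 + 29)/1) = 58.
  m_13 = 1*58 - 29 = 29, d_13 = (887 - 29^2)/1 = 46/1 = 46: (m_13, d_13) = (m_1, d_1) = (29, 46), so from here the quotients repeat a_1, ..., a_12; the period length is 12.
So sqrt(887) = [29; (1, 3, 1, 1, 2, 29, 2, 1, 1, 3, 1, 58)] with period length k = 12.
k is even, so the fundamental solution of x^2 - 887y^2 = 1 is (p_{k-1}, q_{k-1}) = (p_11, q_11); compute convergents through index 11.
Convergents (p_i = a_i*p_{i-1} + p_{i-2}, q_i = a_i*q_{i-1} + q_{i-2} with p_{-2}=0, p_{-1}=1, q_{-2}=1, q_{-1}=0):
  i=0: a_0=29, p_0 = 29*1 + 0 = 29, q_0 = 29*0 + 1 = 1.
  i=1: a_1=1, p_1 = 1*29 + 1 = 30, q_1 = 1*1 + 0 = 1.
  i=2: a_2=3, p_2 = 3*30 + 29 = 119, q_2 = 3*1 + 1 = 4.
  i=3: a_3=1, p_3 = 1*119 + 30 = 149, q_3 = 1*4 + 1 = 5.
  i=4: a_4=1, p_4 = 1*149 + 119 = 268, q_4 = 1*5 + 4 = 9.
  i=5: a_5=2, p_5 = 2*268 + 149 = 685, q_5 = 2*9 + 5 = 23.
  i=6: a_6=29, p_6 = 29*685 + 268 = 20133, q_6 = 29*23 + 9 = 676.
  i=7: a_7=2, p_7 = 2*20133 + 685 = 40951, q_7 = 2*676 + 23 = 1375.
  i=8: a_8=1, p_8 = 1*40951 + 20133 = 61084, q_8 = 1*1375 + 676 = 2051.
  i=9: a_9=1, p_9 = 1*61084 + 40951 = 102035, q_9 = 1*2051 + 1375 = 3426.
  i=10: a_10=3, p_10 = 3*102035 + 61084 = 367189, q_10 = 3*3426 + 2051 = 12329.
  i=11: a_11=1, p_11 = 1*367189 + 102035 = 469224, q_11 = 1*12329 + 3426 = 15755.
Check: 469224^2 - 887*15755^2 = 220171162176 - 220171162175 = 1, so (x, y) = (469224, 15755) solves the equation, and by the theorem it is the least positive solution.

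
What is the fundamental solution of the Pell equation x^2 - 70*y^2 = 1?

First expand sqrt(70) as a continued fraction. With x_i = (sqrt(70) + m_i)/d_i and (m_0, d_0) = (0, 1): a_0 = floor(sqrt(70)) = 8, since 8^2 = 64 <= 70 < 81 = 9^2.
Iterate m_{i+1} = d_i*a_i - m_i, d_{i+1} = (70 - m_{i+1}^2)/d_i, a_{i+1} = floor((a_0 + m_{i+1})/d_{i+1}):
  m_1 = 1*8 - 0 = 8, d_1 = (70 - 8^2)/1 = 6/1 = 6, a_1 = floor((8 + 8)/6) = 2.
  m_2 = 6*2 - 8 = 4, d_2 = (70 - 4^2)/6 = 54/6 = 9, a_2 = floor((8 + 4)/9) = 1.
  m_3 = 9*1 - 4 = 5, d_3 = (70 - 5^2)/9 = 45/9 = 5, a_3 = floor((8 + 5)/5) = 2.
  m_4 = 5*2 - 5 = 5, d_4 = (70 - 5^2)/5 = 45/5 = 9, a_4 = floor((8 + 5)/9) = 1.
  m_5 = 9*1 - 5 = 4, d_5 = (70 - 4^2)/9 = 54/9 = 6, a_5 = floor((8 + 4)/6) = 2.
  m_6 = 6*2 - 4 = 8, d_6 = (70 - 8^2)/6 = 6/6 = 1, a_6 = floor((8 + 8)/1) = 16.
  m_7 = 1*16 - 8 = 8, d_7 = (70 - 8^2)/1 = 6/1 = 6: (m_7, d_7) = (m_1, d_1) = (8, 6), so from here the quotients repeat a_1, ..., a_6; the period length is 6.
So sqrt(70) = [8; (2, 1, 2, 1, 2, 16)] with period length k = 6.
k is even, so the fundamental solution of x^2 - 70y^2 = 1 is (p_{k-1}, q_{k-1}) = (p_5, q_5); compute convergents through index 5.
Convergents (p_i = a_i*p_{i-1} + p_{i-2}, q_i = a_i*q_{i-1} + q_{i-2} with p_{-2}=0, p_{-1}=1, q_{-2}=1, q_{-1}=0):
  i=0: a_0=8, p_0 = 8*1 + 0 = 8, q_0 = 8*0 + 1 = 1.
  i=1: a_1=2, p_1 = 2*8 + 1 = 17, q_1 = 2*1 + 0 = 2.
  i=2: a_2=1, p_2 = 1*17 + 8 = 25, q_2 = 1*2 + 1 = 3.
  i=3: a_3=2, p_3 = 2*25 + 17 = 67, q_3 = 2*3 + 2 = 8.
  i=4: a_4=1, p_4 = 1*67 + 25 = 92, q_4 = 1*8 + 3 = 11.
  i=5: a_5=2, p_5 = 2*92 + 67 = 251, q_5 = 2*11 + 8 = 30.
Check: 251^2 - 70*30^2 = 63001 - 63000 = 1, so (x, y) = (251, 30) solves the equation, and by the theorem it is the least positive solution.

(x, y) = (251, 30)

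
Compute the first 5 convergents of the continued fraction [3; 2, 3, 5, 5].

Using the convergent recurrence p_i = a_i*p_{i-1} + p_{i-2}, q_i = a_i*q_{i-1} + q_{i-2} with p_{-2}=0, p_{-1}=1, q_{-2}=1, q_{-1}=0:
  i=0: a_0=3, p_0 = 3*1 + 0 = 3, q_0 = 3*0 + 1 = 1.
  i=1: a_1=2, p_1 = 2*3 + 1 = 7, q_1 = 2*1 + 0 = 2.
  i=2: a_2=3, p_2 = 3*7 + 3 = 24, q_2 = 3*2 + 1 = 7.
  i=3: a_3=5, p_3 = 5*24 + 7 = 127, q_3 = 5*7 + 2 = 37.
  i=4: a_4=5, p_4 = 5*127 + 24 = 659, q_4 = 5*37 + 7 = 192.

3/1, 7/2, 24/7, 127/37, 659/192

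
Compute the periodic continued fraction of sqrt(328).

[18; (9, 36)]

Write x_i = (sqrt(328) + m_i)/d_i with (m_0, d_0) = (0, 1). a_0 = floor(sqrt(328)) = 18, since 18^2 = 324 <= 328 < 361 = 19^2.
Iterate m_{i+1} = d_i*a_i - m_i, d_{i+1} = (328 - m_{i+1}^2)/d_i, a_{i+1} = floor((a_0 + m_{i+1})/d_{i+1}):
  m_1 = 1*18 - 0 = 18, d_1 = (328 - 18^2)/1 = 4/1 = 4, a_1 = floor((18 + 18)/4) = 9.
  m_2 = 4*9 - 18 = 18, d_2 = (328 - 18^2)/4 = 4/4 = 1, a_2 = floor((18 + 18)/1) = 36.
  m_3 = 1*36 - 18 = 18, d_3 = (328 - 18^2)/1 = 4/1 = 4: (m_3, d_3) = (m_1, d_1) = (18, 4), so from here the quotients repeat a_1, a_2; the period length is 2.
Hence the expansion of sqrt(328) is a_0 = 18 followed by the repeating block 9, 36 (period 2).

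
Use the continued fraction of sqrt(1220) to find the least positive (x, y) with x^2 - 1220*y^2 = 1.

First expand sqrt(1220) as a continued fraction. With x_i = (sqrt(1220) + m_i)/d_i and (m_0, d_0) = (0, 1): a_0 = floor(sqrt(1220)) = 34, since 34^2 = 1156 <= 1220 < 1225 = 35^2.
Iterate m_{i+1} = d_i*a_i - m_i, d_{i+1} = (1220 - m_{i+1}^2)/d_i, a_{i+1} = floor((a_0 + m_{i+1})/d_{i+1}):
  m_1 = 1*34 - 0 = 34, d_1 = (1220 - 34^2)/1 = 64/1 = 64, a_1 = floor((34 + 34)/64) = 1.
  m_2 = 64*1 - 34 = 30, d_2 = (1220 - 30^2)/64 = 320/64 = 5, a_2 = floor((34 + 30)/5) = 12.
  m_3 = 5*12 - 30 = 30, d_3 = (1220 - 30^2)/5 = 320/5 = 64, a_3 = floor((34 + 30)/64) = 1.
  m_4 = 64*1 - 30 = 34, d_4 = (1220 - 34^2)/64 = 64/64 = 1, a_4 = floor((34 + 34)/1) = 68.
  m_5 = 1*68 - 34 = 34, d_5 = (1220 - 34^2)/1 = 64/1 = 64: (m_5, d_5) = (m_1, d_1) = (34, 64), so from here the quotients repeat a_1, ..., a_4; the period length is 4.
So sqrt(1220) = [34; (1, 12, 1, 68)] with period length k = 4.
k is even, so the fundamental solution of x^2 - 1220y^2 = 1 is (p_{k-1}, q_{k-1}) = (p_3, q_3); compute convergents through index 3.
Convergents (p_i = a_i*p_{i-1} + p_{i-2}, q_i = a_i*q_{i-1} + q_{i-2} with p_{-2}=0, p_{-1}=1, q_{-2}=1, q_{-1}=0):
  i=0: a_0=34, p_0 = 34*1 + 0 = 34, q_0 = 34*0 + 1 = 1.
  i=1: a_1=1, p_1 = 1*34 + 1 = 35, q_1 = 1*1 + 0 = 1.
  i=2: a_2=12, p_2 = 12*35 + 34 = 454, q_2 = 12*1 + 1 = 13.
  i=3: a_3=1, p_3 = 1*454 + 35 = 489, q_3 = 1*13 + 1 = 14.
Check: 489^2 - 1220*14^2 = 239121 - 239120 = 1, so (x, y) = (489, 14) solves the equation, and by the theorem it is the least positive solution.

(x, y) = (489, 14)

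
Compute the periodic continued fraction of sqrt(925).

Write x_i = (sqrt(925) + m_i)/d_i with (m_0, d_0) = (0, 1). a_0 = floor(sqrt(925)) = 30, since 30^2 = 900 <= 925 < 961 = 31^2.
Iterate m_{i+1} = d_i*a_i - m_i, d_{i+1} = (925 - m_{i+1}^2)/d_i, a_{i+1} = floor((a_0 + m_{i+1})/d_{i+1}):
  m_1 = 1*30 - 0 = 30, d_1 = (925 - 30^2)/1 = 25/1 = 25, a_1 = floor((30 + 30)/25) = 2.
  m_2 = 25*2 - 30 = 20, d_2 = (925 - 20^2)/25 = 525/25 = 21, a_2 = floor((30 + 20)/21) = 2.
  m_3 = 21*2 - 20 = 22, d_3 = (925 - 22^2)/21 = 441/21 = 21, a_3 = floor((30 + 22)/21) = 2.
  m_4 = 21*2 - 22 = 20, d_4 = (925 - 20^2)/21 = 525/21 = 25, a_4 = floor((30 + 20)/25) = 2.
  m_5 = 25*2 - 20 = 30, d_5 = (925 - 30^2)/25 = 25/25 = 1, a_5 = floor((30 + 30)/1) = 60.
  m_6 = 1*60 - 30 = 30, d_6 = (925 - 30^2)/1 = 25/1 = 25: (m_6, d_6) = (m_1, d_1) = (30, 25), so from here the quotients repeat a_1, ..., a_5; the period length is 5.
Hence the expansion of sqrt(925) is a_0 = 30 followed by the repeating block 2, 2, 2, 2, 60 (period 5).

[30; (2, 2, 2, 2, 60)]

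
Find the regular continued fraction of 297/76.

[3; 1, 9, 1, 6]

Run the Euclidean algorithm on 297 and 76; the successive quotients are the partial quotients a_0, a_1, ... (each step inverts the fractional part left over by the previous one):
  297 = 3*76 + 69, so a_0 = 3.
  76 = 1*69 + 7, so a_1 = 1.
  69 = 9*7 + 6, so a_2 = 9.
  7 = 1*6 + 1, so a_3 = 1.
  6 = 6*1 + 0, so a_4 = 6.
The remainder reaches 0 after 5 divisions, so the expansion has 5 partial quotients, read off in order.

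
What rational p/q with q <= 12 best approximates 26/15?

19/11

Expand x = 26/15 as a continued fraction with the Euclidean algorithm:
  26 = 1*15 + 11, so a_0 = 1.
  15 = 1*11 + 4, so a_1 = 1.
  11 = 2*4 + 3, so a_2 = 2.
  4 = 1*3 + 1, so a_3 = 1.
  3 = 3*1 + 0, so a_4 = 3.
so x = [1; 1, 2, 1, 3].
Convergents (p_i = a_i*p_{i-1} + p_{i-2}, q_i = a_i*q_{i-1} + q_{i-2} with p_{-2}=0, p_{-1}=1, q_{-2}=1, q_{-1}=0), until the denominator exceeds 12:
  i=0: a_0=1, p_0 = 1*1 + 0 = 1, q_0 = 1*0 + 1 = 1.
  i=1: a_1=1, p_1 = 1*1 + 1 = 2, q_1 = 1*1 + 0 = 1.
  i=2: a_2=2, p_2 = 2*2 + 1 = 5, q_2 = 2*1 + 1 = 3.
  i=3: a_3=1, p_3 = 1*5 + 2 = 7, q_3 = 1*3 + 1 = 4.
  i=4: a_4=3, p_4 = 3*7 + 5 = 26, q_4 = 3*4 + 3 = 15.
q_4 = 15 > 12, so the last convergent with denominator <= 12 is p_3/q_3 = 7/4.
The closest fraction with denominator <= 12 is either p_3/q_3 or the intermediate fraction (k*p_3 + p_2)/(k*q_3 + q_2) with the largest k >= 1 whose denominator stays <= 12; these approach x as k grows, and every other convergent or intermediate fraction in range is farther away.
Largest k: floor((12 - q_2)/q_3) = floor((12 - 3)/4) = 2.
That gives (2*7 + 5)/(2*4 + 3) = 19/11.
Compare the errors: |x - 7/4| = |26*4 - 7*15|/(15*4) = 1/60, and |x - 19/11| = |26*11 - 19*15|/(15*11) = 1/165.
Cross-multiplying, 1*60 = 60 < 165 = 1*165, so 1/165 is smaller: the intermediate fraction 19/11 is closer to x than 7/4.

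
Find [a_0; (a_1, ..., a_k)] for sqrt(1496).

[38; (1, 2, 9, 2, 1, 76)]

Write x_i = (sqrt(1496) + m_i)/d_i with (m_0, d_0) = (0, 1). a_0 = floor(sqrt(1496)) = 38, since 38^2 = 1444 <= 1496 < 1521 = 39^2.
Iterate m_{i+1} = d_i*a_i - m_i, d_{i+1} = (1496 - m_{i+1}^2)/d_i, a_{i+1} = floor((a_0 + m_{i+1})/d_{i+1}):
  m_1 = 1*38 - 0 = 38, d_1 = (1496 - 38^2)/1 = 52/1 = 52, a_1 = floor((38 + 38)/52) = 1.
  m_2 = 52*1 - 38 = 14, d_2 = (1496 - 14^2)/52 = 1300/52 = 25, a_2 = floor((38 + 14)/25) = 2.
  m_3 = 25*2 - 14 = 36, d_3 = (1496 - 36^2)/25 = 200/25 = 8, a_3 = floor((38 + 36)/8) = 9.
  m_4 = 8*9 - 36 = 36, d_4 = (1496 - 36^2)/8 = 200/8 = 25, a_4 = floor((38 + 36)/25) = 2.
  m_5 = 25*2 - 36 = 14, d_5 = (1496 - 14^2)/25 = 1300/25 = 52, a_5 = floor((38 + 14)/52) = 1.
  m_6 = 52*1 - 14 = 38, d_6 = (1496 - 38^2)/52 = 52/52 = 1, a_6 = floor((38 + 38)/1) = 76.
  m_7 = 1*76 - 38 = 38, d_7 = (1496 - 38^2)/1 = 52/1 = 52: (m_7, d_7) = (m_1, d_1) = (38, 52), so from here the quotients repeat a_1, ..., a_6; the period length is 6.
Hence the expansion of sqrt(1496) is a_0 = 38 followed by the repeating block 1, 2, 9, 2, 1, 76 (period 6).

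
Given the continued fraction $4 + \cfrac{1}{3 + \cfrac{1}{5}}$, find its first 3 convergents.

4/1, 13/3, 69/16

Using the convergent recurrence p_i = a_i*p_{i-1} + p_{i-2}, q_i = a_i*q_{i-1} + q_{i-2} with p_{-2}=0, p_{-1}=1, q_{-2}=1, q_{-1}=0:
  i=0: a_0=4, p_0 = 4*1 + 0 = 4, q_0 = 4*0 + 1 = 1.
  i=1: a_1=3, p_1 = 3*4 + 1 = 13, q_1 = 3*1 + 0 = 3.
  i=2: a_2=5, p_2 = 5*13 + 4 = 69, q_2 = 5*3 + 1 = 16.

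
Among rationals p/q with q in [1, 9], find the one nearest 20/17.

7/6

Expand x = 20/17 as a continued fraction with the Euclidean algorithm:
  20 = 1*17 + 3, so a_0 = 1.
  17 = 5*3 + 2, so a_1 = 5.
  3 = 1*2 + 1, so a_2 = 1.
  2 = 2*1 + 0, so a_3 = 2.
so x = [1; 5, 1, 2].
Convergents (p_i = a_i*p_{i-1} + p_{i-2}, q_i = a_i*q_{i-1} + q_{i-2} with p_{-2}=0, p_{-1}=1, q_{-2}=1, q_{-1}=0), until the denominator exceeds 9:
  i=0: a_0=1, p_0 = 1*1 + 0 = 1, q_0 = 1*0 + 1 = 1.
  i=1: a_1=5, p_1 = 5*1 + 1 = 6, q_1 = 5*1 + 0 = 5.
  i=2: a_2=1, p_2 = 1*6 + 1 = 7, q_2 = 1*5 + 1 = 6.
  i=3: a_3=2, p_3 = 2*7 + 6 = 20, q_3 = 2*6 + 5 = 17.
q_3 = 17 > 9, so the last convergent with denominator <= 9 is p_2/q_2 = 7/6.
The closest fraction with denominator <= 9 is either p_2/q_2 or the intermediate fraction (k*p_2 + p_1)/(k*q_2 + q_1) with the largest k >= 1 whose denominator stays <= 9; these approach x as k grows, and every other convergent or intermediate fraction in range is farther away.
Largest k: floor((9 - q_1)/q_2) = floor((9 - 5)/6) = 0.
Since k = 0, no intermediate fraction beyond p_2/q_2 has denominator <= 9, so the convergent 7/6 is the closest (its error is |20*6 - 7*17|/(17*6) = 1/102).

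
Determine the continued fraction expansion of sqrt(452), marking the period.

[21; (3, 1, 5, 3, 10, 3, 5, 1, 3, 42)]

Write x_i = (sqrt(452) + m_i)/d_i with (m_0, d_0) = (0, 1). a_0 = floor(sqrt(452)) = 21, since 21^2 = 441 <= 452 < 484 = 22^2.
Iterate m_{i+1} = d_i*a_i - m_i, d_{i+1} = (452 - m_{i+1}^2)/d_i, a_{i+1} = floor((a_0 + m_{i+1})/d_{i+1}):
  m_1 = 1*21 - 0 = 21, d_1 = (452 - 21^2)/1 = 11/1 = 11, a_1 = floor((21 + 21)/11) = 3.
  m_2 = 11*3 - 21 = 12, d_2 = (452 - 12^2)/11 = 308/11 = 28, a_2 = floor((21 + 12)/28) = 1.
  m_3 = 28*1 - 12 = 16, d_3 = (452 - 16^2)/28 = 196/28 = 7, a_3 = floor((21 + 16)/7) = 5.
  m_4 = 7*5 - 16 = 19, d_4 = (452 - 19^2)/7 = 91/7 = 13, a_4 = floor((21 + 19)/13) = 3.
  m_5 = 13*3 - 19 = 20, d_5 = (452 - 20^2)/13 = 52/13 = 4, a_5 = floor((21 + 20)/4) = 10.
  m_6 = 4*10 - 20 = 20, d_6 = (452 - 20^2)/4 = 52/4 = 13, a_6 = floor((21 + 20)/13) = 3.
  m_7 = 13*3 - 20 = 19, d_7 = (452 - 19^2)/13 = 91/13 = 7, a_7 = floor((21 + 19)/7) = 5.
  m_8 = 7*5 - 19 = 16, d_8 = (452 - 16^2)/7 = 196/7 = 28, a_8 = floor((21 + 16)/28) = 1.
  m_9 = 28*1 - 16 = 12, d_9 = (452 - 12^2)/28 = 308/28 = 11, a_9 = floor((21 + 12)/11) = 3.
  m_10 = 11*3 - 12 = 21, d_10 = (452 - 21^2)/11 = 11/11 = 1, a_10 = floor((21 + 21)/1) = 42.
  m_11 = 1*42 - 21 = 21, d_11 = (452 - 21^2)/1 = 11/1 = 11: (m_11, d_11) = (m_1, d_1) = (21, 11), so from here the quotients repeat a_1, ..., a_10; the period length is 10.
Hence the expansion of sqrt(452) is a_0 = 21 followed by the repeating block 3, 1, 5, 3, 10, 3, 5, 1, 3, 42 (period 10).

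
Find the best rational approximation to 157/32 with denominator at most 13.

54/11

Expand x = 157/32 as a continued fraction with the Euclidean algorithm:
  157 = 4*32 + 29, so a_0 = 4.
  32 = 1*29 + 3, so a_1 = 1.
  29 = 9*3 + 2, so a_2 = 9.
  3 = 1*2 + 1, so a_3 = 1.
  2 = 2*1 + 0, so a_4 = 2.
so x = [4; 1, 9, 1, 2].
Convergents (p_i = a_i*p_{i-1} + p_{i-2}, q_i = a_i*q_{i-1} + q_{i-2} with p_{-2}=0, p_{-1}=1, q_{-2}=1, q_{-1}=0), until the denominator exceeds 13:
  i=0: a_0=4, p_0 = 4*1 + 0 = 4, q_0 = 4*0 + 1 = 1.
  i=1: a_1=1, p_1 = 1*4 + 1 = 5, q_1 = 1*1 + 0 = 1.
  i=2: a_2=9, p_2 = 9*5 + 4 = 49, q_2 = 9*1 + 1 = 10.
  i=3: a_3=1, p_3 = 1*49 + 5 = 54, q_3 = 1*10 + 1 = 11.
  i=4: a_4=2, p_4 = 2*54 + 49 = 157, q_4 = 2*11 + 10 = 32.
q_4 = 32 > 13, so the last convergent with denominator <= 13 is p_3/q_3 = 54/11.
The closest fraction with denominator <= 13 is either p_3/q_3 or the intermediate fraction (k*p_3 + p_2)/(k*q_3 + q_2) with the largest k >= 1 whose denominator stays <= 13; these approach x as k grows, and every other convergent or intermediate fraction in range is farther away.
Largest k: floor((13 - q_2)/q_3) = floor((13 - 10)/11) = 0.
Since k = 0, no intermediate fraction beyond p_3/q_3 has denominator <= 13, so the convergent 54/11 is the closest (its error is |157*11 - 54*32|/(32*11) = 1/352).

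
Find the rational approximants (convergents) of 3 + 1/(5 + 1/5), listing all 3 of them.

3/1, 16/5, 83/26

Using the convergent recurrence p_i = a_i*p_{i-1} + p_{i-2}, q_i = a_i*q_{i-1} + q_{i-2} with p_{-2}=0, p_{-1}=1, q_{-2}=1, q_{-1}=0:
  i=0: a_0=3, p_0 = 3*1 + 0 = 3, q_0 = 3*0 + 1 = 1.
  i=1: a_1=5, p_1 = 5*3 + 1 = 16, q_1 = 5*1 + 0 = 5.
  i=2: a_2=5, p_2 = 5*16 + 3 = 83, q_2 = 5*5 + 1 = 26.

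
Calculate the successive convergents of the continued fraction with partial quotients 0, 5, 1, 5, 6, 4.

Using the convergent recurrence p_i = a_i*p_{i-1} + p_{i-2}, q_i = a_i*q_{i-1} + q_{i-2} with p_{-2}=0, p_{-1}=1, q_{-2}=1, q_{-1}=0:
  i=0: a_0=0, p_0 = 0*1 + 0 = 0, q_0 = 0*0 + 1 = 1.
  i=1: a_1=5, p_1 = 5*0 + 1 = 1, q_1 = 5*1 + 0 = 5.
  i=2: a_2=1, p_2 = 1*1 + 0 = 1, q_2 = 1*5 + 1 = 6.
  i=3: a_3=5, p_3 = 5*1 + 1 = 6, q_3 = 5*6 + 5 = 35.
  i=4: a_4=6, p_4 = 6*6 + 1 = 37, q_4 = 6*35 + 6 = 216.
  i=5: a_5=4, p_5 = 4*37 + 6 = 154, q_5 = 4*216 + 35 = 899.

0/1, 1/5, 1/6, 6/35, 37/216, 154/899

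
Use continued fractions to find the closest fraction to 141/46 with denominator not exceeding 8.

Expand x = 141/46 as a continued fraction with the Euclidean algorithm:
  141 = 3*46 + 3, so a_0 = 3.
  46 = 15*3 + 1, so a_1 = 15.
  3 = 3*1 + 0, so a_2 = 3.
so x = [3; 15, 3].
Convergents (p_i = a_i*p_{i-1} + p_{i-2}, q_i = a_i*q_{i-1} + q_{i-2} with p_{-2}=0, p_{-1}=1, q_{-2}=1, q_{-1}=0), until the denominator exceeds 8:
  i=0: a_0=3, p_0 = 3*1 + 0 = 3, q_0 = 3*0 + 1 = 1.
  i=1: a_1=15, p_1 = 15*3 + 1 = 46, q_1 = 15*1 + 0 = 15.
q_1 = 15 > 8, so the last convergent with denominator <= 8 is p_0/q_0 = 3/1.
The closest fraction with denominator <= 8 is either p_0/q_0 or the intermediate fraction (k*p_0 + p_{-1})/(k*q_0 + q_{-1}) with the largest k >= 1 whose denominator stays <= 8; these approach x as k grows, and every other convergent or intermediate fraction in range is farther away.
Largest k: floor((8 - q_{-1})/q_0) = floor((8 - 0)/1) = 8 (using the seeds p_{-1} = 1, q_{-1} = 0).
That gives (8*3 + 1)/(8*1 + 0) = 25/8.
Compare the errors: |x - 3/1| = |141*1 - 3*46|/(46*1) = 3/46, and |x - 25/8| = |141*8 - 25*46|/(46*8) = 22/368.
Cross-multiplying, 22*46 = 1012 < 1104 = 3*368, so 22/368 is smaller: the intermediate fraction 25/8 is closer to x than 3/1.

25/8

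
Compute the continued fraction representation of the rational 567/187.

[3; 31, 6]

Run the Euclidean algorithm on 567 and 187; the successive quotients are the partial quotients a_0, a_1, ... (each step inverts the fractional part left over by the previous one):
  567 = 3*187 + 6, so a_0 = 3.
  187 = 31*6 + 1, so a_1 = 31.
  6 = 6*1 + 0, so a_2 = 6.
The remainder reaches 0 after 3 divisions, so the expansion has 3 partial quotients, read off in order.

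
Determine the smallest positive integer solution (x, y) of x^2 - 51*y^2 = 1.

(x, y) = (50, 7)

First expand sqrt(51) as a continued fraction. With x_i = (sqrt(51) + m_i)/d_i and (m_0, d_0) = (0, 1): a_0 = floor(sqrt(51)) = 7, since 7^2 = 49 <= 51 < 64 = 8^2.
Iterate m_{i+1} = d_i*a_i - m_i, d_{i+1} = (51 - m_{i+1}^2)/d_i, a_{i+1} = floor((a_0 + m_{i+1})/d_{i+1}):
  m_1 = 1*7 - 0 = 7, d_1 = (51 - 7^2)/1 = 2/1 = 2, a_1 = floor((7 + 7)/2) = 7.
  m_2 = 2*7 - 7 = 7, d_2 = (51 - 7^2)/2 = 2/2 = 1, a_2 = floor((7 + 7)/1) = 14.
  m_3 = 1*14 - 7 = 7, d_3 = (51 - 7^2)/1 = 2/1 = 2: (m_3, d_3) = (m_1, d_1) = (7, 2), so from here the quotients repeat a_1, a_2; the period length is 2.
So sqrt(51) = [7; (7, 14)] with period length k = 2.
k is even, so the fundamental solution of x^2 - 51y^2 = 1 is (p_{k-1}, q_{k-1}) = (p_1, q_1); compute convergents through index 1.
Convergents (p_i = a_i*p_{i-1} + p_{i-2}, q_i = a_i*q_{i-1} + q_{i-2} with p_{-2}=0, p_{-1}=1, q_{-2}=1, q_{-1}=0):
  i=0: a_0=7, p_0 = 7*1 + 0 = 7, q_0 = 7*0 + 1 = 1.
  i=1: a_1=7, p_1 = 7*7 + 1 = 50, q_1 = 7*1 + 0 = 7.
Check: 50^2 - 51*7^2 = 2500 - 2499 = 1, so (x, y) = (50, 7) solves the equation, and by the theorem it is the least positive solution.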